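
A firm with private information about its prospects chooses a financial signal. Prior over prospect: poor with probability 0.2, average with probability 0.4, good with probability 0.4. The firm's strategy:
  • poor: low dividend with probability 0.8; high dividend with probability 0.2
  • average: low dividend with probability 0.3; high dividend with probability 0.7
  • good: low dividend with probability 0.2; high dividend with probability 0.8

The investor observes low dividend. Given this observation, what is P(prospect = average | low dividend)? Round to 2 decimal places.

0.33

P(low dividend) = 0.2·0.8 + 0.4·0.3 + 0.4·0.2 = 0.36
P(average | low dividend) = (0.4·0.3) / 0.36 = 0.12 / 0.36 = 0.333333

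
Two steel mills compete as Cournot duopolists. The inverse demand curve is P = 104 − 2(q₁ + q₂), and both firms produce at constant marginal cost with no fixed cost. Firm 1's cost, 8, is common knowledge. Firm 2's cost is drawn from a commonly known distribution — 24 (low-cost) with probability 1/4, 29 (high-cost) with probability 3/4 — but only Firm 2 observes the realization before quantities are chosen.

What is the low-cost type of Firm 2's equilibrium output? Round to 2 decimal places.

10.35

Each type of Firm 2 best-responds to q₁; Firm 1 best-responds to the expected q₂ over Firm 2's types.
Firm 2 with cost c maximizes (104 − 2(q₁+q₂) − c)·q₂, giving q₂(c) = (104 − c − 2q₁)/4.
E[c₂] = 1/4·24 + 3/4·29 = 27.75
Firm 1's FOC against E[q₂] yields q₁ = (104 − 2·8 + E[c₂])/6 = (104 − 16 + 27.75)/6 = 19.2917.
q₂(low-cost) = (104 − 24 − 2·19.2917)/4 = 10.3542.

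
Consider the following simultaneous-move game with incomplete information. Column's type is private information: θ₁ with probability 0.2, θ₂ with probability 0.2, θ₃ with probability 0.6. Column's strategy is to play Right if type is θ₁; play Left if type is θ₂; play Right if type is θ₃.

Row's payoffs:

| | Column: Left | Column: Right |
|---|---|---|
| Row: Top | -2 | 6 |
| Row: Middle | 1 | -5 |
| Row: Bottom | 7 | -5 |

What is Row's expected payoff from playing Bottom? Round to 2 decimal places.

-2.60

E[Bottom] = 0.2·(-5) + 0.2·7 + 0.6·(-5) = (-1) + 1.4 + (-3) = -2.6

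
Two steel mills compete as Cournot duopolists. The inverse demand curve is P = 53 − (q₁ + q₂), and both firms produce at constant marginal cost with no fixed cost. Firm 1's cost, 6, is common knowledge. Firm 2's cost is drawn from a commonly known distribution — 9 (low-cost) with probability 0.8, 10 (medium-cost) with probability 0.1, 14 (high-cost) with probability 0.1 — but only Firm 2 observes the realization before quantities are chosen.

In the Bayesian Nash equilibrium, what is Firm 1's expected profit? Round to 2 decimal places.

284.48

Firm 2 with cost c maximizes (53 − (q₁+q₂) − c)·q₂, giving q₂(c) = (53 − c − q₁)/2.
E[c₂] = 0.8·9 + 0.1·10 + 0.1·14 = 9.6
Firm 1's FOC against E[q₂] yields q₁ = (53 − 2·6 + E[c₂])/3 = (53 − 12 + 9.6)/3 = 16.8667.
E[P] = 53 − (q₁ + E[q₂]) = 22.8667; Firm 1's expected profit = (E[P] − 6)·q₁ = (22.8667 − 6)·16.8667 = 284.484.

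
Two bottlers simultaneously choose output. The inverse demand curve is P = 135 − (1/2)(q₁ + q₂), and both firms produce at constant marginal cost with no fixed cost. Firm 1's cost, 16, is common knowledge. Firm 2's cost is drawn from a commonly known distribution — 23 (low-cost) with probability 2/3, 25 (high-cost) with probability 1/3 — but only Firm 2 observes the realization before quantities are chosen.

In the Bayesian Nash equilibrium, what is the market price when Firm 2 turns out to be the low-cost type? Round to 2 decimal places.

57.89

Each type of Firm 2 best-responds to q₁; Firm 1 best-responds to the expected q₂ over Firm 2's types.
Firm 2 with cost c maximizes (135 − (1/2)(q₁+q₂) − c)·q₂, giving q₂(c) = (135 − c − (1/2)q₁).
E[c₂] = 2/3·23 + 1/3·25 = 23.6667
Firm 1's FOC against E[q₂] yields q₁ = (135 − 2·16 + E[c₂])/(3/2) = (135 − 32 + 23.6667)/(3/2) = 84.4444.
q₂(low-cost) = 69.7778, so P = 135 − (1/2)·(84.4444 + 69.7778) = 57.8889.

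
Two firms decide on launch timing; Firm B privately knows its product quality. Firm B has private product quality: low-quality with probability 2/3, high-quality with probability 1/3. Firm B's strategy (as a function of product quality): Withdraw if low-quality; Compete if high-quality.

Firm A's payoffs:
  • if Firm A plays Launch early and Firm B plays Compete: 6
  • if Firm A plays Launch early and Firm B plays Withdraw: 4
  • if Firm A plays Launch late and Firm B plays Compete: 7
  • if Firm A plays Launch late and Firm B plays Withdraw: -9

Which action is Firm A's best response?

Compute Firm A's expected payoff for each action, taking the expectation over Firm B's type.
E[Launch early] = 2/3·(4) + 1/3·(6) = 14/3
E[Launch late] = 2/3·(-9) + 1/3·(7) = -11/3
Best response: Launch early (14/3 is the largest).

Launch early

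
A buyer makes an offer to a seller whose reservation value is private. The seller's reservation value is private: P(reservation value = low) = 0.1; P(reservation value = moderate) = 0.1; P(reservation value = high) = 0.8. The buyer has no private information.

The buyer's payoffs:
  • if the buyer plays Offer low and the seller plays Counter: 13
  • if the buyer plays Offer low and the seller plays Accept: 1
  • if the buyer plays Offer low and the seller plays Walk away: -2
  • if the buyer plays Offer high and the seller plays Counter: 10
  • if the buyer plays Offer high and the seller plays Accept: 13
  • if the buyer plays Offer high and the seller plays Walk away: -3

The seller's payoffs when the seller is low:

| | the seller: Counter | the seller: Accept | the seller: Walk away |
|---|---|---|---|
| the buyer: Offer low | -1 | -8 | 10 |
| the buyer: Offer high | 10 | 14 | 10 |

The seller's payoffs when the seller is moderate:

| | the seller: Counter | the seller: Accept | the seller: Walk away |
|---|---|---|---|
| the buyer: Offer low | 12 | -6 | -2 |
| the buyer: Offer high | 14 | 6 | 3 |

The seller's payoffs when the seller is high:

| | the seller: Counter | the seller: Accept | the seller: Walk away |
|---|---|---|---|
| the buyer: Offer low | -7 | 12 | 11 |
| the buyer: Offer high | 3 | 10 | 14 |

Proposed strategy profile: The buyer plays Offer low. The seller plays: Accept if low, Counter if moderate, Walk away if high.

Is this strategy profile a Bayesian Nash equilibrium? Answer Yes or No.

The buyer plays Offer low: E[Offer low] = 0.1·(1) + 0.1·(13) + 0.8·(-2) = -0.2; E[Offer high] = -0.1. Not best-responding. ✗
The seller (reservation value low), facing Offer low: Counter gives -1, Accept gives -8, Walk away gives 10. Proposed Accept is not best — profitable deviation exists. ✗
The seller (reservation value moderate), facing Offer low: Counter gives 12, Accept gives -6, Walk away gives -2. Proposed Counter is best. ✓
The seller (reservation value high), facing Offer low: Counter gives -7, Accept gives 12, Walk away gives 11. Proposed Walk away is not best — profitable deviation exists. ✗

No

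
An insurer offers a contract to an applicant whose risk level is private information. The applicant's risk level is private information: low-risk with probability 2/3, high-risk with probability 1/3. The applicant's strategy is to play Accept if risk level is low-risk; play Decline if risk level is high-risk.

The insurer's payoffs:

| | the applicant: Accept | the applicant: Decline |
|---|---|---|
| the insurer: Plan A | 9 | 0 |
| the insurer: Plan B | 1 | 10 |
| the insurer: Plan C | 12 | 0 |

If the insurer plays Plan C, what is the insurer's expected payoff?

8

E[Plan C] = 2/3·12 + 1/3·0 = 8 + 0 = 8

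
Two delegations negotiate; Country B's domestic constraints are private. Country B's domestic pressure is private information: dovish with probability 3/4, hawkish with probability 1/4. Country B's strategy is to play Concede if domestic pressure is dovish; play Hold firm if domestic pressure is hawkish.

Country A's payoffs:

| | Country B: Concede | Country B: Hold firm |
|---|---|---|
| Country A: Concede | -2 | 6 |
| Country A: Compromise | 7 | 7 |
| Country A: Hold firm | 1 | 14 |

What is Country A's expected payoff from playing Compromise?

7

Take the expectation over Country B's domestic pressure, weighting each type's action by its prior probability.
E[Compromise] = 3/4·7 + 1/4·7 = 21/4 + 7/4 = 7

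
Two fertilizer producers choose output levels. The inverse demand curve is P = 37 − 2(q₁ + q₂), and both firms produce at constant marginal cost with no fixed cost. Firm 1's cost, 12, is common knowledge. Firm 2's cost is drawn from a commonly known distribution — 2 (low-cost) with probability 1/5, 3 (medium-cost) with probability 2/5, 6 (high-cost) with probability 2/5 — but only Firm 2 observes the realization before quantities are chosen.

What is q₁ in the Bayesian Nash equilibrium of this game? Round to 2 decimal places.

Type-c best response for Firm 2: q₂(c) = (37 − c)/4 − q₁/2.
Firm 1 maximizes expected profit; its first-order condition is 37 − 4q₁ − 2E[q₂] − 12 = 0.
Substituting E[q₂] and solving: E[c₂] = 4, so q₁ = (37 − 2·12 + 4)/6 = 2.83333.

2.83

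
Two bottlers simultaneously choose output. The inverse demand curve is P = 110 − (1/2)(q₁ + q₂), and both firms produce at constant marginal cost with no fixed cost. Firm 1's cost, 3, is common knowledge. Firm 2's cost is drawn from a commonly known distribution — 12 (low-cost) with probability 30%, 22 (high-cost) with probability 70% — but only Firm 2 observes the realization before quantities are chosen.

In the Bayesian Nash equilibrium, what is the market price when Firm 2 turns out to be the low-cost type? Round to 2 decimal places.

40.50

Firm 2 with cost c maximizes (110 − (1/2)(q₁+q₂) − c)·q₂, giving q₂(c) = (110 − c − (1/2)q₁).
E[c₂] = 0.3·12 + 0.7·22 = 19
Firm 1's FOC against E[q₂] yields q₁ = (110 − 2·3 + E[c₂])/(3/2) = (110 − 6 + 19)/(3/2) = 82.
q₂(low-cost) = 57, so P = 110 − (1/2)·(82 + 57) = 40.5.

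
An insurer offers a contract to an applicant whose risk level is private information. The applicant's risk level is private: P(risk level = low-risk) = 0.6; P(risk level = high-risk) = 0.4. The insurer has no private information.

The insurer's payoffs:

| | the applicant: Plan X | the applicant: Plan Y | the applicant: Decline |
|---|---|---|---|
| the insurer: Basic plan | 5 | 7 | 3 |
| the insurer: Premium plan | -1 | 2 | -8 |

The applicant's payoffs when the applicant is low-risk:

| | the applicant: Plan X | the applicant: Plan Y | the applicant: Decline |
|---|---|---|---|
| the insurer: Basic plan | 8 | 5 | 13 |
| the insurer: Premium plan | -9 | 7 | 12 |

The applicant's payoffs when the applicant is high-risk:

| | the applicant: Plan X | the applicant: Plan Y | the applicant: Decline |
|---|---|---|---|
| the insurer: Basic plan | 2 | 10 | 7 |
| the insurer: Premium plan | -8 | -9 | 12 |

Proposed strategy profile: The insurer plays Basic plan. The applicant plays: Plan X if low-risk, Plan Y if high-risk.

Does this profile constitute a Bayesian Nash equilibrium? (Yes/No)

No

A profile is a BNE iff every type of every player is best-responding given beliefs about the other side.
The insurer plays Basic plan: E[Basic plan] = 0.6·(5) + 0.4·(7) = 5.8; E[Premium plan] = 0.2. Best-responding. ✓
The applicant (risk level low-risk), facing Basic plan: Plan X gives 8, Plan Y gives 5, Decline gives 13. Proposed Plan X is not best — profitable deviation exists. ✗
The applicant (risk level high-risk), facing Basic plan: Plan X gives 2, Plan Y gives 10, Decline gives 7. Proposed Plan Y is best. ✓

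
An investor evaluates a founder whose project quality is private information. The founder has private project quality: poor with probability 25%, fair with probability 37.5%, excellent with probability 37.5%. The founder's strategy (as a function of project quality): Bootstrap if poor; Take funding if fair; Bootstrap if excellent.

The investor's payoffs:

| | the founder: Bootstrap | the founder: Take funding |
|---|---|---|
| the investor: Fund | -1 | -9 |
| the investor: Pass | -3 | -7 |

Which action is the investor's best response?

E[Fund] = 0.25·(-1) + 0.375·(-9) + 0.375·(-1) = -4
E[Pass] = 0.25·(-3) + 0.375·(-7) + 0.375·(-3) = -4.5
Best response: Fund (-4 is the largest).

Fund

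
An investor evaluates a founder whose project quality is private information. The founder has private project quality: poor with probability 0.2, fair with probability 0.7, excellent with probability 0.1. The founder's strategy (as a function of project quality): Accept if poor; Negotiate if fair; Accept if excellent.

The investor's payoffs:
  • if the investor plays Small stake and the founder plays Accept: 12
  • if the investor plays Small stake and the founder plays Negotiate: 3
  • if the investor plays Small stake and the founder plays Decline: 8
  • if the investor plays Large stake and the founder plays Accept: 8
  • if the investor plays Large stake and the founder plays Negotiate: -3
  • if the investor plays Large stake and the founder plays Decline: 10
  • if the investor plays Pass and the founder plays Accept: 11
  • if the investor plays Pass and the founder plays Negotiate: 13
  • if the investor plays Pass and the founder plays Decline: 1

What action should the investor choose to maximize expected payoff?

Pass

E[Small stake] = 0.2·(12) + 0.7·(3) + 0.1·(12) = 5.7
E[Large stake] = 0.2·(8) + 0.7·(-3) + 0.1·(8) = 0.3
E[Pass] = 0.2·(11) + 0.7·(13) + 0.1·(11) = 12.4
Best response: Pass (12.4 is the largest).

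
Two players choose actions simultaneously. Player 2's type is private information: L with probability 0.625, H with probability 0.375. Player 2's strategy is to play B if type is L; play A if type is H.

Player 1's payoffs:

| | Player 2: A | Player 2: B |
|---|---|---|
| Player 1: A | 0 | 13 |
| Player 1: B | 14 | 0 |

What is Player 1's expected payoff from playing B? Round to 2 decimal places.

Take the expectation over Player 2's type, weighting each type's action by its prior probability.
E[B] = 0.625·0 + 0.375·14 = 0 + 5.25 = 5.25

5.25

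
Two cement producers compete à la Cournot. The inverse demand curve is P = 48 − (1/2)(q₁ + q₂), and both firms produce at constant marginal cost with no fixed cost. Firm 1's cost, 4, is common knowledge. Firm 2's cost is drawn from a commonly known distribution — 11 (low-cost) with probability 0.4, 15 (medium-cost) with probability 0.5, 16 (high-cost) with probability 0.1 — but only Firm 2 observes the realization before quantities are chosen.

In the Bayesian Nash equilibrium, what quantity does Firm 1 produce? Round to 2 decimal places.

35.67

Firm 2 with cost c maximizes (48 − (1/2)(q₁+q₂) − c)·q₂, giving q₂(c) = (48 − c − (1/2)q₁).
E[c₂] = 0.4·11 + 0.5·15 + 0.1·16 = 13.5
Firm 1's FOC against E[q₂] yields q₁ = (48 − 2·4 + E[c₂])/(3/2) = (48 − 8 + 13.5)/(3/2) = 35.6667.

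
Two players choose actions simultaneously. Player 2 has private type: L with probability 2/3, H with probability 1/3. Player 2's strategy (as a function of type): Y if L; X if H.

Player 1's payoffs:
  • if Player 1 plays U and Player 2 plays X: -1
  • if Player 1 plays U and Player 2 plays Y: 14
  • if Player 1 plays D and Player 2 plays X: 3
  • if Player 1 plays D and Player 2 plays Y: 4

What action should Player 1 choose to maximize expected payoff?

E[U] = 2/3·(14) + 1/3·(-1) = 9
E[D] = 2/3·(4) + 1/3·(3) = 11/3
Best response: U (9 is the largest).

U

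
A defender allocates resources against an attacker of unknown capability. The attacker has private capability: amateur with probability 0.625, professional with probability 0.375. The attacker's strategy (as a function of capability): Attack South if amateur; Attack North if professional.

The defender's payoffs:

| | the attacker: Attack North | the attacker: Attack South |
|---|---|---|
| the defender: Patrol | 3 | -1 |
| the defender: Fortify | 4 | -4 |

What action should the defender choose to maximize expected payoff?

Compute the defender's expected payoff for each action, taking the expectation over the attacker's type.
E[Patrol] = 0.625·(-1) + 0.375·(3) = 0.5
E[Fortify] = 0.625·(-4) + 0.375·(4) = -1
Best response: Patrol (0.5 is the largest).

Patrol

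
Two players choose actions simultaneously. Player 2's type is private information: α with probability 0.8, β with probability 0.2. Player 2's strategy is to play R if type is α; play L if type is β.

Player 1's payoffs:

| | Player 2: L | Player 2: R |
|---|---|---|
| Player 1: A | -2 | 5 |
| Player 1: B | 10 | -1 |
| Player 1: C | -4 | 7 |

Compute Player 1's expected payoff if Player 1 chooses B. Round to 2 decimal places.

E[B] = 0.8·(-1) + 0.2·10 = (-0.8) + 2 = 1.2

1.20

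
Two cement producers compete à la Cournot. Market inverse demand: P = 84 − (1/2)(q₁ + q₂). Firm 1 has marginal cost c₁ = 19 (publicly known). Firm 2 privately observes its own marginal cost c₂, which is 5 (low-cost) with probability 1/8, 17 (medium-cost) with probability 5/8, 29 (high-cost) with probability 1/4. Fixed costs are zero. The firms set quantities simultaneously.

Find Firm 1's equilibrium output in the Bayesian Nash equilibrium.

43

Type-c best response for Firm 2: q₂(c) = (84 − c) − q₁/2.
Firm 1 maximizes expected profit; its first-order condition is 84 − q₁ − (1/2)E[q₂] − 19 = 0.
Substituting E[q₂] and solving: E[c₂] = 18.5, so q₁ = (84 − 2·19 + 18.5)/(3/2) = 43.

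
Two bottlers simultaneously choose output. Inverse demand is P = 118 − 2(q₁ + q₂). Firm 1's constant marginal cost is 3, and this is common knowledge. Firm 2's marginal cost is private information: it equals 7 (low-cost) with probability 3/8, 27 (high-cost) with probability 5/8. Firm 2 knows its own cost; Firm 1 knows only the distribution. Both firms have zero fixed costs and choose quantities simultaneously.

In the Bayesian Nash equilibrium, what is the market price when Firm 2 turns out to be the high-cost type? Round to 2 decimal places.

50.58

Firm 2 with cost c maximizes (118 − 2(q₁+q₂) − c)·q₂, giving q₂(c) = (118 − c − 2q₁)/4.
E[c₂] = 3/8·7 + 5/8·27 = 19.5
Firm 1's FOC against E[q₂] yields q₁ = (118 − 2·3 + E[c₂])/6 = (118 − 6 + 19.5)/6 = 21.9167.
q₂(high-cost) = 11.7917, so P = 118 − 2·(21.9167 + 11.7917) = 50.5833.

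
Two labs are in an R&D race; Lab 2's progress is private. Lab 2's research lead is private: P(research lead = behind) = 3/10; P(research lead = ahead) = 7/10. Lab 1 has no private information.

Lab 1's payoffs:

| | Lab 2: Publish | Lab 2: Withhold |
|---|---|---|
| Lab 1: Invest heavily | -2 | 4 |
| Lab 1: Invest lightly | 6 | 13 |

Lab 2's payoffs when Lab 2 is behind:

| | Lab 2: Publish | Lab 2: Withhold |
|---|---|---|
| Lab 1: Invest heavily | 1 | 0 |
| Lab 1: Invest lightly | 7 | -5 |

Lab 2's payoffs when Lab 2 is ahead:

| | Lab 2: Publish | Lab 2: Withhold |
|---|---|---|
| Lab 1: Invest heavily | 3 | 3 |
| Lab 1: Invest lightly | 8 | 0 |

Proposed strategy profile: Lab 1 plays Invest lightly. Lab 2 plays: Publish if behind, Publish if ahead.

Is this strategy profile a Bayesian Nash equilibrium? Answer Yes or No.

Yes

A profile is a BNE iff every type of every player is best-responding given beliefs about the other side.
Lab 1 plays Invest lightly: E[Invest lightly] = 3/10·(6) + 7/10·(6) = 6; E[Invest heavily] = -2. Best-responding. ✓
Lab 2 (research lead behind), facing Invest lightly: Publish gives 7, Withhold gives -5. Proposed Publish is best. ✓
Lab 2 (research lead ahead), facing Invest lightly: Publish gives 8, Withhold gives 0. Proposed Publish is best. ✓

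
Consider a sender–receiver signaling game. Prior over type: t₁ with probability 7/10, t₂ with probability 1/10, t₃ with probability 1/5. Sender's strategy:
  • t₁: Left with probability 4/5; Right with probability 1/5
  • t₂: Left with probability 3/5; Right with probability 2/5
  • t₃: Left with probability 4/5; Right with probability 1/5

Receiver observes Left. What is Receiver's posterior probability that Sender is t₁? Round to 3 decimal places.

0.718

P(Left) = (7/10)·(4/5) + (1/10)·(3/5) + (1/5)·(4/5) = 39/50
P(t₁ | Left) = ((7/10)·(4/5)) / (39/50) = (14/25) / (39/50) = 28/39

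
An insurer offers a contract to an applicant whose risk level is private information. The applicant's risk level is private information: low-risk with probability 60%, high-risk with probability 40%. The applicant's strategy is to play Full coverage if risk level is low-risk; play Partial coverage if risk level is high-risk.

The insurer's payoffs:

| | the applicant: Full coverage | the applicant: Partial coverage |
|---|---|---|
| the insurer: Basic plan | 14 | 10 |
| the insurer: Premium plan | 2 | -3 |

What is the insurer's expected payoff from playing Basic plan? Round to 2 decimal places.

12.40

Take the expectation over the applicant's risk level, weighting each type's action by its prior probability.
E[Basic plan] = 0.6·14 + 0.4·10 = 8.4 + 4 = 12.4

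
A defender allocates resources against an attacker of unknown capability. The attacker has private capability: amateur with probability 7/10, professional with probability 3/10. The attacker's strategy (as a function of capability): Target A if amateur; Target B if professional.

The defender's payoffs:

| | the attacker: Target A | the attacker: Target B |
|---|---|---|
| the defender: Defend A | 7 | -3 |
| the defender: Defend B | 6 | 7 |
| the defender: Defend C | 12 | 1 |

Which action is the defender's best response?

Defend C

E[Defend A] = 7/10·(7) + 3/10·(-3) = 4
E[Defend B] = 7/10·(6) + 3/10·(7) = 63/10
E[Defend C] = 7/10·(12) + 3/10·(1) = 87/10
Best response: Defend C (87/10 is the largest).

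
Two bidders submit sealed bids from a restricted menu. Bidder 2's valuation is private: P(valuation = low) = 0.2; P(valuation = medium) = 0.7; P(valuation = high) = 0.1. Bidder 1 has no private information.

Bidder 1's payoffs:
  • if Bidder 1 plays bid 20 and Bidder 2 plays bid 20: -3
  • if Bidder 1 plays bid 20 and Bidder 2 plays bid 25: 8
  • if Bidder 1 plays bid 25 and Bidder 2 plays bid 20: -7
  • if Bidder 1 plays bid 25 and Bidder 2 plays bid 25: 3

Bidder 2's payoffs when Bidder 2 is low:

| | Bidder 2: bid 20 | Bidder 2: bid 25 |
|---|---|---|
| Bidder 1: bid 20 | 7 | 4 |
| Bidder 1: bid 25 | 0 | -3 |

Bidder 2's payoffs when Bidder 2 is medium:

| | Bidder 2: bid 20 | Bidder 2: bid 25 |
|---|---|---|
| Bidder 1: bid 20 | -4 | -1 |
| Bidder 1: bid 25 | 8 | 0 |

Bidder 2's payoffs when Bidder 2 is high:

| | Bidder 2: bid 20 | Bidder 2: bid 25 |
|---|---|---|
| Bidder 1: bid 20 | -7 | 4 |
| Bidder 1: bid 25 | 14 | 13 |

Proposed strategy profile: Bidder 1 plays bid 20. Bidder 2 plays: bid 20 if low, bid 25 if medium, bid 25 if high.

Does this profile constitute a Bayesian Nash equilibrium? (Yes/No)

A profile is a BNE iff every type of every player is best-responding given beliefs about the other side.
Bidder 1 plays bid 20: E[bid 20] = 0.2·(-3) + 0.7·(8) + 0.1·(8) = 5.8; E[bid 25] = 1. Best-responding. ✓
Bidder 2 (valuation low), facing bid 20: bid 20 gives 7, bid 25 gives 4. Proposed bid 20 is best. ✓
Bidder 2 (valuation medium), facing bid 20: bid 20 gives -4, bid 25 gives -1. Proposed bid 25 is best. ✓
Bidder 2 (valuation high), facing bid 20: bid 20 gives -7, bid 25 gives 4. Proposed bid 25 is best. ✓

Yes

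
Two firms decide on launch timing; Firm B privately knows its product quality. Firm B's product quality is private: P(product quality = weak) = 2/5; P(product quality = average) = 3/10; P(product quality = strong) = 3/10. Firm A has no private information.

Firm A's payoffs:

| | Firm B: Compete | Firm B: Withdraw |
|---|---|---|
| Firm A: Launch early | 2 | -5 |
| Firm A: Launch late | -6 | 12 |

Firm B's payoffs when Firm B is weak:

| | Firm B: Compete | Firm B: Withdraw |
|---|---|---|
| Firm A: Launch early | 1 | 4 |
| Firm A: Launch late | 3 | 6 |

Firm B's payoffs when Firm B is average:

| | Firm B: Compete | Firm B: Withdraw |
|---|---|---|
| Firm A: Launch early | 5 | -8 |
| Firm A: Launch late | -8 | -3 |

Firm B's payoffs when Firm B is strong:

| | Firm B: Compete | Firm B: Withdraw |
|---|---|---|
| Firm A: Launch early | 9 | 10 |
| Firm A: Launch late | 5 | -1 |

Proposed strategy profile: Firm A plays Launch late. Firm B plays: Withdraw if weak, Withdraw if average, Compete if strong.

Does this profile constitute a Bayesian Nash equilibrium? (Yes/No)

Yes

Firm A plays Launch late: E[Launch late] = 2/5·(12) + 3/10·(12) + 3/10·(-6) = 33/5; E[Launch early] = -29/10. Best-responding. ✓
Firm B (product quality weak), facing Launch late: Compete gives 3, Withdraw gives 6. Proposed Withdraw is best. ✓
Firm B (product quality average), facing Launch late: Compete gives -8, Withdraw gives -3. Proposed Withdraw is best. ✓
Firm B (product quality strong), facing Launch late: Compete gives 5, Withdraw gives -1. Proposed Compete is best. ✓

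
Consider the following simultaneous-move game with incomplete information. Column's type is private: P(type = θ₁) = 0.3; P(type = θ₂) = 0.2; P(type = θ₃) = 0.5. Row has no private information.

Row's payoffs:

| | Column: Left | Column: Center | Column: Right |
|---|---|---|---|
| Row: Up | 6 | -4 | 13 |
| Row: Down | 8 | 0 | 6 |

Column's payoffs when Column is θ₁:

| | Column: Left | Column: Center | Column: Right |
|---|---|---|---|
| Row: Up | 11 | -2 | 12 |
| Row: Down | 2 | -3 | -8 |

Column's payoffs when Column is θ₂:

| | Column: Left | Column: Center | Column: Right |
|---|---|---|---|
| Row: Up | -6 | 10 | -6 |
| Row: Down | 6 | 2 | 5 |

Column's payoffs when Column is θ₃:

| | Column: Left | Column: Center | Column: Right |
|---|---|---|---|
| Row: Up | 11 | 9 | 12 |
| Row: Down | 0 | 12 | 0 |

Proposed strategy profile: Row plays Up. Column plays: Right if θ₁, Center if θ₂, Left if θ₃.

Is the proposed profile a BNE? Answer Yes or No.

No

Row plays Up: E[Up] = 0.3·(13) + 0.2·(-4) + 0.5·(6) = 6.1; E[Down] = 5.8. Best-responding. ✓
Column (type θ₁), facing Up: Left gives 11, Center gives -2, Right gives 12. Proposed Right is best. ✓
Column (type θ₂), facing Up: Left gives -6, Center gives 10, Right gives -6. Proposed Center is best. ✓
Column (type θ₃), facing Up: Left gives 11, Center gives 9, Right gives 12. Proposed Left is not best — profitable deviation exists. ✗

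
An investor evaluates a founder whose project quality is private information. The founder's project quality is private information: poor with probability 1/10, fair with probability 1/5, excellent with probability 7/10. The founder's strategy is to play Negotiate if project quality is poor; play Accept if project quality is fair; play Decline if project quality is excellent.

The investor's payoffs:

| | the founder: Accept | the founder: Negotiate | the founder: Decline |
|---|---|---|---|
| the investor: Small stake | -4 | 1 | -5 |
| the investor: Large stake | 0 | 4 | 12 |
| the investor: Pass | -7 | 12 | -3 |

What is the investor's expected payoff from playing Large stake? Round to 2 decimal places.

E[Large stake] = 1/10·4 + 1/5·0 + 7/10·12 = 2/5 + 0 + 42/5 = 44/5

8.80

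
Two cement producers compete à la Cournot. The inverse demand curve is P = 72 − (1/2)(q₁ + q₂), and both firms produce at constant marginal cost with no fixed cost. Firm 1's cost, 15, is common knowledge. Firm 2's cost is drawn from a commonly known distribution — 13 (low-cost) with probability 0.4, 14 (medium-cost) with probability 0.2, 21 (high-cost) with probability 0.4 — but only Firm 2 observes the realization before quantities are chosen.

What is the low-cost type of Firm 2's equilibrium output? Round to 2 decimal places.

Type-c best response for Firm 2: q₂(c) = (72 − c) − q₁/2.
Firm 1 maximizes expected profit; its first-order condition is 72 − q₁ − (1/2)E[q₂] − 15 = 0.
Substituting E[q₂] and solving: E[c₂] = 16.4, so q₁ = (72 − 2·15 + 16.4)/(3/2) = 38.9333.
q₂(low-cost) = (72 − 13 − (1/2)·38.9333) = 39.5333.

39.53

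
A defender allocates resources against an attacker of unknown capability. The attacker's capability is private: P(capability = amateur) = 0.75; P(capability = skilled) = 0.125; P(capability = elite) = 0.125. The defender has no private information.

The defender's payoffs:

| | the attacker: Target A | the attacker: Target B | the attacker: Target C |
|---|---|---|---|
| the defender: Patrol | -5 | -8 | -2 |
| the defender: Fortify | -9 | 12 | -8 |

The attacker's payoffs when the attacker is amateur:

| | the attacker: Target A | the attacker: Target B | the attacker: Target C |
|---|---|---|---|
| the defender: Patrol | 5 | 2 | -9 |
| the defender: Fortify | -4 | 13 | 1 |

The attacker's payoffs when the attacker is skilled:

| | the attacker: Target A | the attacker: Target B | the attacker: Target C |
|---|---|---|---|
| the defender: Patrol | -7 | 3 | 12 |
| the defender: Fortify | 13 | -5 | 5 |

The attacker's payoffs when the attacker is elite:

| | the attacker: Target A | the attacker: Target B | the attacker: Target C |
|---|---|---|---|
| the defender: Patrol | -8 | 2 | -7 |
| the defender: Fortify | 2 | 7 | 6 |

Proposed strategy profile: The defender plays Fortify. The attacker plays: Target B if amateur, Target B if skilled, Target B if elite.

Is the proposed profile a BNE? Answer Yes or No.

The defender plays Fortify: E[Fortify] = 0.75·(12) + 0.125·(12) + 0.125·(12) = 12; E[Patrol] = -8. Best-responding. ✓
The attacker (capability amateur), facing Fortify: Target A gives -4, Target B gives 13, Target C gives 1. Proposed Target B is best. ✓
The attacker (capability skilled), facing Fortify: Target A gives 13, Target B gives -5, Target C gives 5. Proposed Target B is not best — profitable deviation exists. ✗
The attacker (capability elite), facing Fortify: Target A gives 2, Target B gives 7, Target C gives 6. Proposed Target B is best. ✓

No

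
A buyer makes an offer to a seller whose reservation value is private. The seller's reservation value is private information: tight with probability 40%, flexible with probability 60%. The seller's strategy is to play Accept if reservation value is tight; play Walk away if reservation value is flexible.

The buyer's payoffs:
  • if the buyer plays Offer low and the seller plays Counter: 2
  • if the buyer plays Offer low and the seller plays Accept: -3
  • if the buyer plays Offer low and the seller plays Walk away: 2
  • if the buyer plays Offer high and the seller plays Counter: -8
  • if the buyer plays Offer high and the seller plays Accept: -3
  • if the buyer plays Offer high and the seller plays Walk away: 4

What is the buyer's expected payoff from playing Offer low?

0

Take the expectation over the seller's reservation value, weighting each type's action by its prior probability.
E[Offer low] = 0.4·(-3) + 0.6·2 = (-1.2) + 1.2 = 0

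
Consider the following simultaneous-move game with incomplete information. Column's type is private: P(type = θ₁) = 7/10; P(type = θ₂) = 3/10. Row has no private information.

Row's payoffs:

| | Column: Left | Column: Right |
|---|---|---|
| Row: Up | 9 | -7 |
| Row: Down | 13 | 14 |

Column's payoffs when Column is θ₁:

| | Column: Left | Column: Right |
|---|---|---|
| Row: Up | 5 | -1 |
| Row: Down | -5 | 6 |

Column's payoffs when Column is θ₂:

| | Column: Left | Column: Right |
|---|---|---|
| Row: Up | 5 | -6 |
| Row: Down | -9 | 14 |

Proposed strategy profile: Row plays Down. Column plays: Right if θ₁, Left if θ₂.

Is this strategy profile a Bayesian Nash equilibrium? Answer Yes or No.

Row plays Down: E[Down] = 7/10·(14) + 3/10·(13) = 137/10; E[Up] = -11/5. Best-responding. ✓
Column (type θ₁), facing Down: Left gives -5, Right gives 6. Proposed Right is best. ✓
Column (type θ₂), facing Down: Left gives -9, Right gives 14. Proposed Left is not best — profitable deviation exists. ✗

No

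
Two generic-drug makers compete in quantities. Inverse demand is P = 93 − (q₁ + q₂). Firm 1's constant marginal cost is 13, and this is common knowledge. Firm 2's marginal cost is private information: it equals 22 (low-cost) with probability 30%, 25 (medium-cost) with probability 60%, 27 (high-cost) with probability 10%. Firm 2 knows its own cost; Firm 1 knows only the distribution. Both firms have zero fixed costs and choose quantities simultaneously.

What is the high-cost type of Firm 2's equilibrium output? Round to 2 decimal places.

17.78

Type-c best response for Firm 2: q₂(c) = (93 − c)/2 − q₁/2.
Firm 1 maximizes expected profit; its first-order condition is 93 − 2q₁ − E[q₂] − 13 = 0.
Substituting E[q₂] and solving: E[c₂] = 24.3, so q₁ = (93 − 2·13 + 24.3)/3 = 30.4333.
q₂(high-cost) = (93 − 27 − 30.4333)/2 = 17.7833.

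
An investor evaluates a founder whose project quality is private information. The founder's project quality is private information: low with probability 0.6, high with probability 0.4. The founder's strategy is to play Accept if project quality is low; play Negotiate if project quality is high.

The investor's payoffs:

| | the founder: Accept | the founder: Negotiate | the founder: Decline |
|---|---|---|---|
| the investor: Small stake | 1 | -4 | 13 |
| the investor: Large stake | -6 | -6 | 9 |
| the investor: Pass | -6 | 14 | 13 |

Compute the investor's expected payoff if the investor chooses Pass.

E[Pass] = 0.6·(-6) + 0.4·14 = (-3.6) + 5.6 = 2

2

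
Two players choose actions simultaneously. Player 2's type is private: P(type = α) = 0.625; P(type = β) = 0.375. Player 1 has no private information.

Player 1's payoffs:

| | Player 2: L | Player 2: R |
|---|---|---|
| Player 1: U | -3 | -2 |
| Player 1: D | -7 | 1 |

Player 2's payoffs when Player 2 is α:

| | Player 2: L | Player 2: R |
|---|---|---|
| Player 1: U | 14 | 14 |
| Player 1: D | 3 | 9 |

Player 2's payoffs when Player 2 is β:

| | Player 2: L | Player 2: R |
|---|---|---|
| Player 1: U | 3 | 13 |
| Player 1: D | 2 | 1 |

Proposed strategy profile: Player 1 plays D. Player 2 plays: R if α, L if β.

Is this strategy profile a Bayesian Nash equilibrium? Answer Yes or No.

Yes

A profile is a BNE iff every type of every player is best-responding given beliefs about the other side.
Player 1 plays D: E[D] = 0.625·(1) + 0.375·(-7) = -2; E[U] = -2.375. Best-responding. ✓
Player 2 (type α), facing D: L gives 3, R gives 9. Proposed R is best. ✓
Player 2 (type β), facing D: L gives 2, R gives 1. Proposed L is best. ✓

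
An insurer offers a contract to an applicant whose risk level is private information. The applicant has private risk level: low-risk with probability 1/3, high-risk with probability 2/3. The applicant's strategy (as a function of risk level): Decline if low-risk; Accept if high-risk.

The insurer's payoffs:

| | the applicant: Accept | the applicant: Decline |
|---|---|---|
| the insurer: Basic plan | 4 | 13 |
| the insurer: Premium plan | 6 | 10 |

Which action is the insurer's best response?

Premium plan

E[Basic plan] = 1/3·(13) + 2/3·(4) = 7
E[Premium plan] = 1/3·(10) + 2/3·(6) = 22/3
Best response: Premium plan (22/3 is the largest).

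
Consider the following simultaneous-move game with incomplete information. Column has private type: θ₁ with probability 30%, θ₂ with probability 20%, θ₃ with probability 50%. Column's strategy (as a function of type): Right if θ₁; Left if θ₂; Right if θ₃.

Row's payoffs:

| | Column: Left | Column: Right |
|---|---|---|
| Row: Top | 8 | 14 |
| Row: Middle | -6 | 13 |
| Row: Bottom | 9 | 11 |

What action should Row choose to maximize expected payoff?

Compute Row's expected payoff for each action, taking the expectation over Column's type.
E[Top] = 0.3·(14) + 0.2·(8) + 0.5·(14) = 12.8
E[Middle] = 0.3·(13) + 0.2·(-6) + 0.5·(13) = 9.2
E[Bottom] = 0.3·(11) + 0.2·(9) + 0.5·(11) = 10.6
Best response: Top (12.8 is the largest).

Top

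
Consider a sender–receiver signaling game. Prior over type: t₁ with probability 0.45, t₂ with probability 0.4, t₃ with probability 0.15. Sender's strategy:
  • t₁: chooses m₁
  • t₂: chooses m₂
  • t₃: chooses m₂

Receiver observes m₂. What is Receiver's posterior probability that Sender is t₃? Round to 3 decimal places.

P(m₂) = 0.45·0 + 0.4·1 + 0.15·1 = 0.55
P(t₃ | m₂) = (0.15·1) / 0.55 = 0.15 / 0.55 = 0.272727

0.273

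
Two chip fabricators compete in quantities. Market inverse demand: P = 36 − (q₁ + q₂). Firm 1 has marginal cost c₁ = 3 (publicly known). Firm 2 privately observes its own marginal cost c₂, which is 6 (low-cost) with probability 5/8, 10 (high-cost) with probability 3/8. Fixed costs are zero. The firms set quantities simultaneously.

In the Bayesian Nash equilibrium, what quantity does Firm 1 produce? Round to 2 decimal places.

Each type of Firm 2 best-responds to q₁; Firm 1 best-responds to the expected q₂ over Firm 2's types.
Firm 2 with cost c maximizes (36 − (q₁+q₂) − c)·q₂, giving q₂(c) = (36 − c − q₁)/2.
E[c₂] = 5/8·6 + 3/8·10 = 7.5
Firm 1's FOC against E[q₂] yields q₁ = (36 − 2·3 + E[c₂])/3 = (36 − 6 + 7.5)/3 = 12.5.

12.50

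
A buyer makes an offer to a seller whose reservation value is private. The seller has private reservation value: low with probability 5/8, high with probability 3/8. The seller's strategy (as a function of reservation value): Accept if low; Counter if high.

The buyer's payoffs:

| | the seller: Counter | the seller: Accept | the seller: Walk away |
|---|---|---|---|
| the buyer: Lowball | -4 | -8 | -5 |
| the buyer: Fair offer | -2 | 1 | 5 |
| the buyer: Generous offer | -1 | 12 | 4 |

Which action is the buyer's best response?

Compute the buyer's expected payoff for each action, taking the expectation over the seller's type.
E[Lowball] = 5/8·(-8) + 3/8·(-4) = -13/2
E[Fair offer] = 5/8·(1) + 3/8·(-2) = -1/8
E[Generous offer] = 5/8·(12) + 3/8·(-1) = 57/8
Best response: Generous offer (57/8 is the largest).

Generous offer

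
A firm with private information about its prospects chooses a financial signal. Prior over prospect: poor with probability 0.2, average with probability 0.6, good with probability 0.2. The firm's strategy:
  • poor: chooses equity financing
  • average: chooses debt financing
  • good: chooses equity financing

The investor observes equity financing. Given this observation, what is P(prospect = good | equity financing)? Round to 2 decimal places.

0.50

P(equity financing) = 0.2·1 + 0.6·0 + 0.2·1 = 0.4
P(good | equity financing) = (0.2·1) / 0.4 = 0.2 / 0.4 = 0.5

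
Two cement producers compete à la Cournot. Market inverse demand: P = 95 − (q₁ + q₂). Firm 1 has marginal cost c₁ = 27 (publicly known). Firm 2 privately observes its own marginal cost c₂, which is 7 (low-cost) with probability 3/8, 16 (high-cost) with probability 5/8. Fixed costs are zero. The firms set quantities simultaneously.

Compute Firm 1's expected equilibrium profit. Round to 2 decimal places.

Firm 2 with cost c maximizes (95 − (q₁+q₂) − c)·q₂, giving q₂(c) = (95 − c − q₁)/2.
E[c₂] = 3/8·7 + 5/8·16 = 12.625
Firm 1's FOC against E[q₂] yields q₁ = (95 − 2·27 + E[c₂])/3 = (95 − 54 + 12.625)/3 = 17.875.
E[P] = 95 − (q₁ + E[q₂]) = 44.875; Firm 1's expected profit = (E[P] − 27)·q₁ = (44.875 − 27)·17.875 = 319.516.

319.52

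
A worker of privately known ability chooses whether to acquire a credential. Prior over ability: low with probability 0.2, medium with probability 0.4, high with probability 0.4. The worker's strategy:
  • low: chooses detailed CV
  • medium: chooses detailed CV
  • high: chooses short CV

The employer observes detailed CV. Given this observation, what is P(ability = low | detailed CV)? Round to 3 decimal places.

0.333

Apply Bayes' rule using the sender's strategy as the likelihood.
P(detailed CV) = 0.2·1 + 0.4·1 + 0.4·0 = 0.6
P(low | detailed CV) = (0.2·1) / 0.6 = 0.2 / 0.6 = 0.333333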